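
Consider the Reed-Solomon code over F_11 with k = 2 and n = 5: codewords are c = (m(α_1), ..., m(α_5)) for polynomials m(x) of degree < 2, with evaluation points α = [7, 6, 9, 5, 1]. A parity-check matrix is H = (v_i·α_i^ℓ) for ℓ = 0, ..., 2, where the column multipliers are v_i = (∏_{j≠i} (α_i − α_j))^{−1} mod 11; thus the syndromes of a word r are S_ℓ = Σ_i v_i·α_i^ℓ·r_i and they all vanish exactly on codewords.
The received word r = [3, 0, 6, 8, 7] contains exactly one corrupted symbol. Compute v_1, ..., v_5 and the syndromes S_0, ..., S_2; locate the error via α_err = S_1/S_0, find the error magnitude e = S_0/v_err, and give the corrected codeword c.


S = (6, 10, 2), error at position 3, error magnitude e = 8, c = [3, 0, 9, 8, 7].

Step 1: column multipliers v_i = (∏_{j≠i}(α_i − α_j))^{−1} mod 11.
  i = 1 (α = 7): (7−6)(7−9)(7−5)(7−1) = 1·(−2)·2·6 = −24 ≡ 9, so v_1 = 9^{−1} = 5 (mod 11).
  i = 2 (α = 6): (6−7)(6−9)(6−5)(6−1) = (−1)·(−3)·1·5 = 15 ≡ 4, so v_2 = 4^{−1} = 3 (mod 11).
  i = 3 (α = 9): (9−7)(9−6)(9−5)(9−1) = 2·3·4·8 = 192 ≡ 5, so v_3 = 5^{−1} = 9 (mod 11).
  i = 4 (α = 5): (5−7)(5−6)(5−9)(5−1) = (−2)·(−1)·(−4)·4 = −32 ≡ 1, so v_4 = 1^{−1} = 1 (mod 11).
  i = 5 (α = 1): (1−7)(1−6)(1−9)(1−5) = (−6)·(−5)·(−8)·(−4) = 960 ≡ 3, so v_5 = 3^{−1} = 4 (mod 11).
  v = [5, 3, 9, 1, 4].
Step 2: syndromes of r = [3, 0, 6, 8, 7] (all sums mod 11).
  S_0 = Σ v_i r_i = 5·3 + 3·0 + 9·6 + 1·8 + 4·7 = 105 ≡ 6.
  S_1 = Σ v_i α_i r_i = 5·7·3 + 3·6·0 + 9·9·6 + 1·5·8 + 4·1·7 = 659 ≡ 10.
  α_i^2 mod 11 = [5, 3, 4, 3, 1].
  S_2 = Σ v_i α_i^2 r_i = 5·5·3 + 3·3·0 + 9·4·6 + 1·3·8 + 4·1·7 = 343 ≡ 2.
  S = (6, 10, 2) ≠ 0, so r is not a codeword (an error is present).
Step 3: locate the error. For a single error e at position i, S_ℓ = v_i·e·α_i^ℓ, so α_err = S_1/S_0.
  S_0^{−1} = 6^{−1} = 2 (mod 11), so α_err = 10·2 = 20 ≡ 9 = α_3. Error position i = 3.
  Consistency check: S_2/S_1 = 2·10 = 20 ≡ 9 = α_err ✓ (single-error assumption holds).
Step 4: error magnitude e = S_0/v_3 = S_0·∏_{j≠3}(α_3 − α_j) = 6·5 = 30 ≡ 8 (mod 11).
Step 5: correct position 3: c_3 = r_3 − e = 6 − 8 ≡ 9 (mod 11). Hence c = [3, 0, 9, 8, 7].
  Check: interpolating c through the α_i gives m(x) = 4 + 3·x (degree < 2) with m(α_i) = c_i for every i, so c is indeed a codeword.


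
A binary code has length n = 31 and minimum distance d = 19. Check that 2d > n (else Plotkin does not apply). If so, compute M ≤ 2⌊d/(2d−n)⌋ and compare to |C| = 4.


Plotkin bound M ≤ 4; given |C| = 4 ≤ bound (satisfied).

Check applicability: 2d = 38, n = 31.
2d − n = 7 > 0, so Plotkin applies.
Compute d/(2d−n) = 19/7 ≈ 2.7143.
⌊d/(2d−n)⌋ = 2.
Plotkin bound: M ≤ 2·2 = 4.
Given |C| = 4, check: satisfied.
This |C| is at the Plotkin bound.


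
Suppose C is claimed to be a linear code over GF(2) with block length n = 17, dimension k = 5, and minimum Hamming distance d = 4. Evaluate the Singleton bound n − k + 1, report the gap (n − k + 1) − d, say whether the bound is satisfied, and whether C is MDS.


Singleton RHS = n − k + 1 = 13, slack = 9, bound satisfied, not MDS.

Singleton bound: d ≤ n − k + 1.
Here n = 17, k = 5, so n − k + 1 = 13.
Given d = 4, check d ≤ 13: YES.
Slack = (n − k + 1) − d = 9.
The code is NOT MDS (slack = 9 > 0).
Description: the claimed parameters are [17, 5, 4]_2; such a code would be non-MDS.


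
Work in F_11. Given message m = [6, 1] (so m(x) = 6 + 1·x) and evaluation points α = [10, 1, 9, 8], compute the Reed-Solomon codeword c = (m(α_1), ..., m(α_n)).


c = [5, 7, 4, 3]

Message polynomial: m(x) = 6 + 1·x (mod 11).
For each evaluation point α_i, compute m(α_i) mod 11:
  α_1 = 10: Horner steps 1 → 5, so m(10) = 5.
  α_2 = 1: Horner steps 1 → 7, so m(1) = 7.
  α_3 = 9: Horner steps 1 → 4, so m(9) = 4.
  α_4 = 8: Horner steps 1 → 3, so m(8) = 3.
Codeword c = [5, 7, 4, 3] ∈ F_11^4.


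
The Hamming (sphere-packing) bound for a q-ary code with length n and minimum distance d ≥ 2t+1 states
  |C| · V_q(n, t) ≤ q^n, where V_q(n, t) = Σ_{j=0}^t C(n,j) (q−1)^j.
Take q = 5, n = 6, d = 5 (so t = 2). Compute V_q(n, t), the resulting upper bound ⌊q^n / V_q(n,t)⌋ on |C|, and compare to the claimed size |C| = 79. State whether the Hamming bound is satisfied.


V_q(n, t) = 265, q^n = 15625, Hamming bound = 58, |C| = 79 > bound (violated).

Step 1: Compute V_q(n, t) = Σ_{j=0}^2 C(n, j) (q−1)^j.
  j = 0: C(6,0)·(4)^0 = 1·1 = 1.
  j = 1: C(6,1)·(4)^1 = 6·4 = 24.
  j = 2: C(6,2)·(4)^2 = 15·16 = 240.
  V_q(n, t) = 1 + 24 + 240 = 265.
Step 2: q^n = 5^6 = 15625.
Step 3: Hamming bound ⌊q^n / V_q(n,t)⌋ = ⌊15625/265⌋ = 58.
Step 4: Compare |C| = 79 to 58: violated.
The claimed |C| lies above the Hamming bound, so no 5-ary code of length 6 with d ≥ 5 can have 79 codewords.


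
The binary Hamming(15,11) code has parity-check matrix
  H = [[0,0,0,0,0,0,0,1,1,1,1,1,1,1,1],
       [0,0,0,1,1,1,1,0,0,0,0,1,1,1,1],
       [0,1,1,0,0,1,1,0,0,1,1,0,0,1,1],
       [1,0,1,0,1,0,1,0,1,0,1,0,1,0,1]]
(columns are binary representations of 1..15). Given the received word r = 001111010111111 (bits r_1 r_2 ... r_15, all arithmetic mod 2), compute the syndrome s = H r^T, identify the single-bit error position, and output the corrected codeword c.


s = (1, 1, 0, 1)^T, error position = 13, corrected codeword c = 001111010111011

Compute s = H r^T mod 2 one row at a time:
  s_1 = 1 + 0 + 1 + 1 + 1 + 1 + 1 + 1 = 7 ≡ 1 (mod 2).
  s_2 = 1 + 1 + 1 + 0 + 1 + 1 + 1 + 1 = 7 ≡ 1 (mod 2).
  s_3 = 0 + 1 + 1 + 0 + 1 + 1 + 1 + 1 = 6 ≡ 0 (mod 2).
  s_4 = 0 + 1 + 1 + 0 + 0 + 1 + 1 + 1 = 5 ≡ 1 (mod 2).
s = (1, 1, 0, 1)^T — this equals column 13 of H (binary 1101), so error is at position 13.
Correct: flip bit 13 of r = 001111010111111 to get c = 001111010111011.


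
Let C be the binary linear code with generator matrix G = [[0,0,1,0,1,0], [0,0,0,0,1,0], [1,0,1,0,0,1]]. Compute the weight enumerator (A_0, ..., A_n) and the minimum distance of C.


Weight distribution: A_0 = 1, A_1 = 2, A_2 = 2, A_3 = 2, A_4 = 1. Minimum distance d = 1.

Enumerate all 2^3 = 8 messages m ∈ F_2^3.
For each, compute codeword c = mG in F_2^6, then tally its weight.
  m = 000 → c = 000000, weight = 0.
  m = 100 → c = 001010, weight = 2.
  m = 010 → c = 000010, weight = 1.
  m = 110 → c = 001000, weight = 1.
  m = 001 → c = 101001, weight = 3.
  m = 101 → c = 100011, weight = 3.
  m = 011 → c = 101011, weight = 4.
  m = 111 → c = 100001, weight = 2.
Tally weights:
  weight 0: 1 codewords.
  weight 1: 2 codewords.
  weight 2: 2 codewords.
  weight 3: 2 codewords.
  weight 4: 1 codewords.
Minimum distance d = smallest w > 0 with A_w > 0 = 1.
Sanity: Σ A_w = 8 = 2^3 = 8 ✓.


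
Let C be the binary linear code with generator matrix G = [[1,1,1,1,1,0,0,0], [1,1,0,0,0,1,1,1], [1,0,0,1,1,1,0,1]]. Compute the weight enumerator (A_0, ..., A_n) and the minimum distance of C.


Weight distribution: A_0 = 1, A_3 = 1, A_4 = 2, A_5 = 3, A_6 = 1. Minimum distance d = 3.

Enumerate all 2^3 = 8 messages m ∈ F_2^3.
For each, compute codeword c = mG in F_2^8, then tally its weight.
  m = 000 → c = 00000000, weight = 0.
  m = 100 → c = 11111000, weight = 5.
  m = 010 → c = 11000111, weight = 5.
  m = 110 → c = 00111111, weight = 6.
  m = 001 → c = 10011101, weight = 5.
  m = 101 → c = 01100101, weight = 4.
  m = 011 → c = 01011010, weight = 4.
  m = 111 → c = 10100010, weight = 3.
Tally weights:
  weight 0: 1 codewords.
  weight 3: 1 codewords.
  weight 4: 2 codewords.
  weight 5: 3 codewords.
  weight 6: 1 codewords.
Minimum distance d = smallest w > 0 with A_w > 0 = 3.
Sanity: Σ A_w = 8 = 2^3 = 8 ✓.


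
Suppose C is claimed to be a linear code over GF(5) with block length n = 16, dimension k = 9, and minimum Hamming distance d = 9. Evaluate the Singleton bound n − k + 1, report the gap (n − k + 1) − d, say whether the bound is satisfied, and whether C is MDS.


Singleton RHS = n − k + 1 = 8, slack = -1, bound violated (no such code; not MDS).

Singleton bound: d ≤ n − k + 1.
Here n = 16, k = 9, so n − k + 1 = 8.
Given d = 9, check d ≤ 8: NO.
Slack = (n − k + 1) − d = -1.
The slack is negative: d = 9 exceeds n − k + 1 = 8 by 1, so the Singleton bound is violated and no linear [16, 9, 9]_5 code can exist. In particular it is not MDS (MDS requires d = n − k + 1 exactly).
Description: the claimed parameters are [16, 9, 9]_5; such a code would be impossible (violates the Singleton bound).


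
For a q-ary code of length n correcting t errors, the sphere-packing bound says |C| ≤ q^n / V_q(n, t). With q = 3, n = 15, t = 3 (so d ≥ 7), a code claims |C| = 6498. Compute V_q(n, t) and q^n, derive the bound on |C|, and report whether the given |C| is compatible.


V_q(n, t) = 4091, q^n = 14348907, Hamming bound = 3507, |C| = 6498 > bound (violated).

Step 1: Compute V_q(n, t) = Σ_{j=0}^3 C(n, j) (q−1)^j.
  j = 0: C(15,0)·(2)^0 = 1·1 = 1.
  j = 1: C(15,1)·(2)^1 = 15·2 = 30.
  j = 2: C(15,2)·(2)^2 = 105·4 = 420.
  j = 3: C(15,3)·(2)^3 = 455·8 = 3640.
  V_q(n, t) = 1 + 30 + 420 + 3640 = 4091.
Step 2: q^n = 3^15 = 14348907.
Step 3: Hamming bound ⌊q^n / V_q(n,t)⌋ = ⌊14348907/4091⌋ = 3507.
Step 4: Compare |C| = 6498 to 3507: violated.
The claimed |C| lies above the Hamming bound, so no 3-ary code of length 15 with d ≥ 7 can have 6498 codewords.


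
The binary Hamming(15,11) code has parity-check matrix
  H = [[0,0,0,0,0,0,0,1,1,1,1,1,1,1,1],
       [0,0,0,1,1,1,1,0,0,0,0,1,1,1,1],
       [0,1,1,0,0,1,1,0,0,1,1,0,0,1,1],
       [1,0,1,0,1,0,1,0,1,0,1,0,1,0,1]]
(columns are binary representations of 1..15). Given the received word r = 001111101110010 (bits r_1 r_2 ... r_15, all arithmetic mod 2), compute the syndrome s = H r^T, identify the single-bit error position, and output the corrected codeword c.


s = (0, 1, 0, 1)^T, error position = 5, corrected codeword c = 001101101110010

Compute s = H r^T mod 2 one row at a time:
  s_1 = 0 + 1 + 1 + 1 + 0 + 0 + 1 + 0 = 4 ≡ 0 (mod 2).
  s_2 = 1 + 1 + 1 + 1 + 0 + 0 + 1 + 0 = 5 ≡ 1 (mod 2).
  s_3 = 0 + 1 + 1 + 1 + 1 + 1 + 1 + 0 = 6 ≡ 0 (mod 2).
  s_4 = 0 + 1 + 1 + 1 + 1 + 1 + 0 + 0 = 5 ≡ 1 (mod 2).
s = (0, 1, 0, 1)^T — this equals column 5 of H (binary 0101), so error is at position 5.
Correct: flip bit 5 of r = 001111101110010 to get c = 001101101110010.


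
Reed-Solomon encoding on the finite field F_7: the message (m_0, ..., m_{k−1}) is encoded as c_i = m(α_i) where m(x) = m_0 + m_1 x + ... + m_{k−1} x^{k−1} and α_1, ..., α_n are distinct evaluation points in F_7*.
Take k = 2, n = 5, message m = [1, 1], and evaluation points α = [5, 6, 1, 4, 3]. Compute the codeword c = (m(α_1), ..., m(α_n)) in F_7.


c = [6, 0, 2, 5, 4]

Message polynomial: m(x) = 1 + 1·x (mod 7).
For each evaluation point α_i, compute m(α_i) mod 7:
  α_1 = 5: Horner steps 1 → 6, so m(5) = 6.
  α_2 = 6: Horner steps 1 → 0, so m(6) = 0.
  α_3 = 1: Horner steps 1 → 2, so m(1) = 2.
  α_4 = 4: Horner steps 1 → 5, so m(4) = 5.
  α_5 = 3: Horner steps 1 → 4, so m(3) = 4.
Codeword c = [6, 0, 2, 5, 4] ∈ F_7^5.


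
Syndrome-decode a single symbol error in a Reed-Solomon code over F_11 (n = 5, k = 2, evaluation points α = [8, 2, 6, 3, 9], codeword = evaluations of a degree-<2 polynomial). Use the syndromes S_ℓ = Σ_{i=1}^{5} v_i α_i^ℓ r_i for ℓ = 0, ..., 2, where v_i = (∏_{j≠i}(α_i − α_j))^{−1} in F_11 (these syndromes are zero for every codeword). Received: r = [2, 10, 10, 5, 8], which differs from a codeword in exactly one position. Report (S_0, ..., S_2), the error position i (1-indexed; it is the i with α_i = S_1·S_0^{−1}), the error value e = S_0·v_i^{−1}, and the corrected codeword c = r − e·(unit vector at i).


S = (7, 9, 10), error at position 3, error magnitude e = 9, c = [2, 10, 1, 5, 8].

Step 1: column multipliers v_i = (∏_{j≠i}(α_i − α_j))^{−1} mod 11.
  i = 1 (α = 8): (8−2)(8−6)(8−3)(8−9) = 6·2·5·(−1) = −60 ≡ 6, so v_1 = 6^{−1} = 2 (mod 11).
  i = 2 (α = 2): (2−8)(2−6)(2−3)(2−9) = (−6)·(−4)·(−1)·(−7) = 168 ≡ 3, so v_2 = 3^{−1} = 4 (mod 11).
  i = 3 (α = 6): (6−8)(6−2)(6−3)(6−9) = (−2)·4·3·(−3) = 72 ≡ 6, so v_3 = 6^{−1} = 2 (mod 11).
  i = 4 (α = 3): (3−8)(3−2)(3−6)(3−9) = (−5)·1·(−3)·(−6) = −90 ≡ 9, so v_4 = 9^{−1} = 5 (mod 11).
  i = 5 (α = 9): (9−8)(9−2)(9−6)(9−3) = 1·7·3·6 = 126 ≡ 5, so v_5 = 5^{−1} = 9 (mod 11).
  v = [2, 4, 2, 5, 9].
Step 2: syndromes of r = [2, 10, 10, 5, 8] (all sums mod 11).
  S_0 = Σ v_i r_i = 2·2 + 4·10 + 2·10 + 5·5 + 9·8 = 161 ≡ 7.
  S_1 = Σ v_i α_i r_i = 2·8·2 + 4·2·10 + 2·6·10 + 5·3·5 + 9·9·8 = 955 ≡ 9.
  α_i^2 mod 11 = [9, 4, 3, 9, 4].
  S_2 = Σ v_i α_i^2 r_i = 2·9·2 + 4·4·10 + 2·3·10 + 5·9·5 + 9·4·8 = 769 ≡ 10.
  S = (7, 9, 10) ≠ 0, so r is not a codeword (an error is present).
Step 3: locate the error. For a single error e at position i, S_ℓ = v_i·e·α_i^ℓ, so α_err = S_1/S_0.
  S_0^{−1} = 7^{−1} = 8 (mod 11), so α_err = 9·8 = 72 ≡ 6 = α_3. Error position i = 3.
  Consistency check: S_2/S_1 = 10·5 = 50 ≡ 6 = α_err ✓ (single-error assumption holds).
Step 4: error magnitude e = S_0/v_3 = S_0·∏_{j≠3}(α_3 − α_j) = 7·6 = 42 ≡ 9 (mod 11).
Step 5: correct position 3: c_3 = r_3 − e = 10 − 9 ≡ 1 (mod 11). Hence c = [2, 10, 1, 5, 8].
  Check: interpolating c through the α_i gives m(x) = 9 + 6·x (degree < 2) with m(α_i) = c_i for every i, so c is indeed a codeword.


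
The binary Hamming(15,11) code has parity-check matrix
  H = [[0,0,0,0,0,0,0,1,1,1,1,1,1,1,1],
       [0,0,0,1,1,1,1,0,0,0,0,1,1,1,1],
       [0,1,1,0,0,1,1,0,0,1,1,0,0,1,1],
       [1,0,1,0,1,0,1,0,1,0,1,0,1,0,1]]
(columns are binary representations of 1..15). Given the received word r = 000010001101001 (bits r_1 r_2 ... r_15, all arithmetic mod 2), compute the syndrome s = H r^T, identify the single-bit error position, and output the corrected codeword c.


s = (0, 1, 0, 1)^T, error position = 5, corrected codeword c = 000000001101001

Compute s = H r^T mod 2 one row at a time:
  s_1 = 0 + 1 + 1 + 0 + 1 + 0 + 0 + 1 = 4 ≡ 0 (mod 2).
  s_2 = 0 + 1 + 0 + 0 + 1 + 0 + 0 + 1 = 3 ≡ 1 (mod 2).
  s_3 = 0 + 0 + 0 + 0 + 1 + 0 + 0 + 1 = 2 ≡ 0 (mod 2).
  s_4 = 0 + 0 + 1 + 0 + 1 + 0 + 0 + 1 = 3 ≡ 1 (mod 2).
s = (0, 1, 0, 1)^T — this equals column 5 of H (binary 0101), so error is at position 5.
Correct: flip bit 5 of r = 000010001101001 to get c = 000000001101001.


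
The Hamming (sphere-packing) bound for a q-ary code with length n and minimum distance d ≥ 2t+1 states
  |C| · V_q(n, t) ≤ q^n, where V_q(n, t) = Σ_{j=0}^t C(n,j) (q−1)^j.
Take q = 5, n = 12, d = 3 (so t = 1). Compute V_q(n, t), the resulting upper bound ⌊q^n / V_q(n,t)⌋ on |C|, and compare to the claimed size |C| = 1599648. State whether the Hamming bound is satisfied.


V_q(n, t) = 49, q^n = 244140625, Hamming bound = 4982461, |C| = 1599648 ≤ bound (satisfied).

Step 1: Compute V_q(n, t) = Σ_{j=0}^1 C(n, j) (q−1)^j.
  j = 0: C(12,0)·(4)^0 = 1·1 = 1.
  j = 1: C(12,1)·(4)^1 = 12·4 = 48.
  V_q(n, t) = 1 + 48 = 49.
Step 2: q^n = 5^12 = 244140625.
Step 3: Hamming bound ⌊q^n / V_q(n,t)⌋ = ⌊244140625/49⌋ = 4982461.
Step 4: Compare |C| = 1599648 to 4982461: satisfied.
The claimed |C| lies below the Hamming bound.


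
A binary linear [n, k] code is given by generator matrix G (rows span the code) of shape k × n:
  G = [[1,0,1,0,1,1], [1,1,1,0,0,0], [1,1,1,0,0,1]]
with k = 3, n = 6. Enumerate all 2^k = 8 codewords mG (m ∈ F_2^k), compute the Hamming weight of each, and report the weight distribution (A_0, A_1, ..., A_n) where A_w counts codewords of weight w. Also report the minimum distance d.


Weight distribution: A_0 = 1, A_1 = 1, A_2 = 1, A_3 = 3, A_4 = 2. Minimum distance d = 1.

Enumerate all 2^3 = 8 messages m ∈ F_2^3.
For each, compute codeword c = mG in F_2^6, then tally its weight.
  m = 000 → c = 000000, weight = 0.
  m = 100 → c = 101011, weight = 4.
  m = 010 → c = 111000, weight = 3.
  m = 110 → c = 010011, weight = 3.
  m = 001 → c = 111001, weight = 4.
  m = 101 → c = 010010, weight = 2.
  m = 011 → c = 000001, weight = 1.
  m = 111 → c = 101010, weight = 3.
Tally weights:
  weight 0: 1 codewords.
  weight 1: 1 codewords.
  weight 2: 1 codewords.
  weight 3: 3 codewords.
  weight 4: 2 codewords.
Minimum distance d = smallest w > 0 with A_w > 0 = 1.
Sanity: Σ A_w = 8 = 2^3 = 8 ✓.


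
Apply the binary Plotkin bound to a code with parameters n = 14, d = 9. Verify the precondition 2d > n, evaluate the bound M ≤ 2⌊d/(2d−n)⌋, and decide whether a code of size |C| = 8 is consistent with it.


Plotkin bound M ≤ 4; given |C| = 8 > bound (violated).

Check applicability: 2d = 18, n = 14.
2d − n = 4 > 0, so Plotkin applies.
Compute d/(2d−n) = 9/4 ≈ 2.2500.
⌊d/(2d−n)⌋ = 2.
Plotkin bound: M ≤ 2·2 = 4.
Given |C| = 8, check: VIOLATED.
This |C| is above the Plotkin bound, so no binary code with n = 14, d = 9 and 8 codewords exists.


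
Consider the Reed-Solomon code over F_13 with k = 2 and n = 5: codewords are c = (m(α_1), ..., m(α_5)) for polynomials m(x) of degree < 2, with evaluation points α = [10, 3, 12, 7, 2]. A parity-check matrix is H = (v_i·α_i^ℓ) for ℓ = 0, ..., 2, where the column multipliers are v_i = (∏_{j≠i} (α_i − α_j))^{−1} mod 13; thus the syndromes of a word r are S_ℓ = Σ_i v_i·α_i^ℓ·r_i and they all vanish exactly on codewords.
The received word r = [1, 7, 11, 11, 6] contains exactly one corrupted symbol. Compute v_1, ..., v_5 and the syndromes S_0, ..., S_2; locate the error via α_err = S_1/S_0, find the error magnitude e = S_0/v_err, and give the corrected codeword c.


S = (7, 6, 7), error at position 3, error magnitude e = 8, c = [1, 7, 3, 11, 6].

Step 1: column multipliers v_i = (∏_{j≠i}(α_i − α_j))^{−1} mod 13.
  i = 1 (α = 10): (10−3)(10−12)(10−7)(10−2) = 7·(−2)·3·8 = −336 ≡ 2, so v_1 = 2^{−1} = 7 (mod 13).
  i = 2 (α = 3): (3−10)(3−12)(3−7)(3−2) = (−7)·(−9)·(−4)·1 = −252 ≡ 8, so v_2 = 8^{−1} = 5 (mod 13).
  i = 3 (α = 12): (12−10)(12−3)(12−7)(12−2) = 2·9·5·10 = 900 ≡ 3, so v_3 = 3^{−1} = 9 (mod 13).
  i = 4 (α = 7): (7−10)(7−3)(7−12)(7−2) = (−3)·4·(−5)·5 = 300 ≡ 1, so v_4 = 1^{−1} = 1 (mod 13).
  i = 5 (α = 2): (2−10)(2−3)(2−12)(2−7) = (−8)·(−1)·(−10)·(−5) = 400 ≡ 10, so v_5 = 10^{−1} = 4 (mod 13).
  v = [7, 5, 9, 1, 4].
Step 2: syndromes of r = [1, 7, 11, 11, 6] (all sums mod 13).
  S_0 = Σ v_i r_i = 7·1 + 5·7 + 9·11 + 1·11 + 4·6 = 176 ≡ 7.
  S_1 = Σ v_i α_i r_i = 7·10·1 + 5·3·7 + 9·12·11 + 1·7·11 + 4·2·6 = 1488 ≡ 6.
  α_i^2 mod 13 = [9, 9, 1, 10, 4].
  S_2 = Σ v_i α_i^2 r_i = 7·9·1 + 5·9·7 + 9·1·11 + 1·10·11 + 4·4·6 = 683 ≡ 7.
  S = (7, 6, 7) ≠ 0, so r is not a codeword (an error is present).
Step 3: locate the error. For a single error e at position i, S_ℓ = v_i·e·α_i^ℓ, so α_err = S_1/S_0.
  S_0^{−1} = 7^{−1} = 2 (mod 13), so α_err = 6·2 = 12 ≡ 12 = α_3. Error position i = 3.
  Consistency check: S_2/S_1 = 7·11 = 77 ≡ 12 = α_err ✓ (single-error assumption holds).
Step 4: error magnitude e = S_0/v_3 = S_0·∏_{j≠3}(α_3 − α_j) = 7·3 = 21 ≡ 8 (mod 13).
Step 5: correct position 3: c_3 = r_3 − e = 11 − 8 ≡ 3 (mod 13). Hence c = [1, 7, 3, 11, 6].
  Check: interpolating c through the α_i gives m(x) = 4 + 1·x (degree < 2) with m(α_i) = c_i for every i, so c is indeed a codeword.


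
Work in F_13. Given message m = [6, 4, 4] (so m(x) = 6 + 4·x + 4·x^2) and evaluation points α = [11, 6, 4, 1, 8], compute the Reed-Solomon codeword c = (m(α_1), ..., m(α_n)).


c = [1, 5, 8, 1, 8]

Message polynomial: m(x) = 6 + 4·x + 4·x^2 (mod 13).
For each evaluation point α_i, compute m(α_i) mod 13:
  α_1 = 11: Horner steps 4 → 9 → 1, so m(11) = 1.
  α_2 = 6: Horner steps 4 → 2 → 5, so m(6) = 5.
  α_3 = 4: Horner steps 4 → 7 → 8, so m(4) = 8.
  α_4 = 1: Horner steps 4 → 8 → 1, so m(1) = 1.
  α_5 = 8: Horner steps 4 → 10 → 8, so m(8) = 8.
Codeword c = [1, 5, 8, 1, 8] ∈ F_13^5.


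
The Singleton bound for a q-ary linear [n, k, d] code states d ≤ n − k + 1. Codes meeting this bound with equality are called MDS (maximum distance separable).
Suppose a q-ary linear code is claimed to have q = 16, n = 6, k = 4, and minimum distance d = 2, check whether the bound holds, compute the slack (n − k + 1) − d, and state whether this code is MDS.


Singleton RHS = n − k + 1 = 3, slack = 1, bound satisfied, not MDS.

Singleton bound: d ≤ n − k + 1.
Here n = 6, k = 4, so n − k + 1 = 3.
Given d = 2, check d ≤ 3: YES.
Slack = (n − k + 1) − d = 1.
The code is NOT MDS (slack = 1 > 0).
Description: the claimed parameters are [6, 4, 2]_16; such a code would be non-MDS.


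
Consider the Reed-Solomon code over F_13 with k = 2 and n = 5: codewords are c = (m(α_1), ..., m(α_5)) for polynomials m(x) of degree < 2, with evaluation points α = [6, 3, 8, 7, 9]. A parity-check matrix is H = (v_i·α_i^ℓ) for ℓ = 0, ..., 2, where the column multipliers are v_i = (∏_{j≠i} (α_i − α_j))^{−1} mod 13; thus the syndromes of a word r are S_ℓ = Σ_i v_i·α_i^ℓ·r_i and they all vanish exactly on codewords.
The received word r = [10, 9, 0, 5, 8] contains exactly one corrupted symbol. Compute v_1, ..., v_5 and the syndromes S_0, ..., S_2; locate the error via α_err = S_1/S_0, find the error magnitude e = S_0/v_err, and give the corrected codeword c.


S = (4, 12, 10), error at position 2, error magnitude e = 10, c = [10, 12, 0, 5, 8].

Step 1: column multipliers v_i = (∏_{j≠i}(α_i − α_j))^{−1} mod 13.
  i = 1 (α = 6): (6−3)(6−8)(6−7)(6−9) = 3·(−2)·(−1)·(−3) = −18 ≡ 8, so v_1 = 8^{−1} = 5 (mod 13).
  i = 2 (α = 3): (3−6)(3−8)(3−7)(3−9) = (−3)·(−5)·(−4)·(−6) = 360 ≡ 9, so v_2 = 9^{−1} = 3 (mod 13).
  i = 3 (α = 8): (8−6)(8−3)(8−7)(8−9) = 2·5·1·(−1) = −10 ≡ 3, so v_3 = 3^{−1} = 9 (mod 13).
  i = 4 (α = 7): (7−6)(7−3)(7−8)(7−9) = 1·4·(−1)·(−2) = 8 ≡ 8, so v_4 = 8^{−1} = 5 (mod 13).
  i = 5 (α = 9): (9−6)(9−3)(9−8)(9−7) = 3·6·1·2 = 36 ≡ 10, so v_5 = 10^{−1} = 4 (mod 13).
  v = [5, 3, 9, 5, 4].
Step 2: syndromes of r = [10, 9, 0, 5, 8] (all sums mod 13).
  S_0 = Σ v_i r_i = 5·10 + 3·9 + 9·0 + 5·5 + 4·8 = 134 ≡ 4.
  S_1 = Σ v_i α_i r_i = 5·6·10 + 3·3·9 + 9·8·0 + 5·7·5 + 4·9·8 = 844 ≡ 12.
  α_i^2 mod 13 = [10, 9, 12, 10, 3].
  S_2 = Σ v_i α_i^2 r_i = 5·10·10 + 3·9·9 + 9·12·0 + 5·10·5 + 4·3·8 = 1089 ≡ 10.
  S = (4, 12, 10) ≠ 0, so r is not a codeword (an error is present).
Step 3: locate the error. For a single error e at position i, S_ℓ = v_i·e·α_i^ℓ, so α_err = S_1/S_0.
  S_0^{−1} = 4^{−1} = 10 (mod 13), so α_err = 12·10 = 120 ≡ 3 = α_2. Error position i = 2.
  Consistency check: S_2/S_1 = 10·12 = 120 ≡ 3 = α_err ✓ (single-error assumption holds).
Step 4: error magnitude e = S_0/v_2 = S_0·∏_{j≠2}(α_2 − α_j) = 4·9 = 36 ≡ 10 (mod 13).
Step 5: correct position 2: c_2 = r_2 − e = 9 − 10 ≡ 12 (mod 13). Hence c = [10, 12, 0, 5, 8].
  Check: interpolating c through the α_i gives m(x) = 1 + 8·x (degree < 2) with m(α_i) = c_i for every i, so c is indeed a codeword.


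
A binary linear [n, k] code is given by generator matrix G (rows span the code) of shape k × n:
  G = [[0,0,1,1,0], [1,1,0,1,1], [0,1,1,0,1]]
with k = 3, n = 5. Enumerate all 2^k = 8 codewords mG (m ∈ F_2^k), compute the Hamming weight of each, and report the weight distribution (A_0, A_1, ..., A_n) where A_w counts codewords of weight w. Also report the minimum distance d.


Weight distribution: A_0 = 1, A_1 = 1, A_2 = 1, A_3 = 3, A_4 = 2. Minimum distance d = 1.

Enumerate all 2^3 = 8 messages m ∈ F_2^3.
For each, compute codeword c = mG in F_2^5, then tally its weight.
  m = 000 → c = 00000, weight = 0.
  m = 100 → c = 00110, weight = 2.
  m = 010 → c = 11011, weight = 4.
  m = 110 → c = 11101, weight = 4.
  m = 001 → c = 01101, weight = 3.
  m = 101 → c = 01011, weight = 3.
  m = 011 → c = 10110, weight = 3.
  m = 111 → c = 10000, weight = 1.
Tally weights:
  weight 0: 1 codewords.
  weight 1: 1 codewords.
  weight 2: 1 codewords.
  weight 3: 3 codewords.
  weight 4: 2 codewords.
Minimum distance d = smallest w > 0 with A_w > 0 = 1.
Sanity: Σ A_w = 8 = 2^3 = 8 ✓.


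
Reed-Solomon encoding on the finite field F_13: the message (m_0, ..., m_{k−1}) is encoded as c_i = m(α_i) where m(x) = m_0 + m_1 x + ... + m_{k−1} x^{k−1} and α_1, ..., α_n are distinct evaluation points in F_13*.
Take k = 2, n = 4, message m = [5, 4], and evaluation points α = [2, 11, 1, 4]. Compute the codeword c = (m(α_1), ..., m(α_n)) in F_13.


c = [0, 10, 9, 8]

Message polynomial: m(x) = 5 + 4·x (mod 13).
For each evaluation point α_i, compute m(α_i) mod 13:
  α_1 = 2: Horner steps 4 → 0, so m(2) = 0.
  α_2 = 11: Horner steps 4 → 10, so m(11) = 10.
  α_3 = 1: Horner steps 4 → 9, so m(1) = 9.
  α_4 = 4: Horner steps 4 → 8, so m(4) = 8.
Codeword c = [0, 10, 9, 8] ∈ F_13^4.


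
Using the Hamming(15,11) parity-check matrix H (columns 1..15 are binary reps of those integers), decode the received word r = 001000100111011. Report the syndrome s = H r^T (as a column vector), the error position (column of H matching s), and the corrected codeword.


s = (1, 0, 0, 0)^T, error position = 8, corrected codeword c = 001000110111011

Compute s = H r^T mod 2 one row at a time:
  s_1 = 0 + 0 + 1 + 1 + 1 + 0 + 1 + 1 = 5 ≡ 1 (mod 2).
  s_2 = 0 + 0 + 0 + 1 + 1 + 0 + 1 + 1 = 4 ≡ 0 (mod 2).
  s_3 = 0 + 1 + 0 + 1 + 1 + 1 + 1 + 1 = 6 ≡ 0 (mod 2).
  s_4 = 0 + 1 + 0 + 1 + 0 + 1 + 0 + 1 = 4 ≡ 0 (mod 2).
s = (1, 0, 0, 0)^T — this equals column 8 of H (binary 1000), so error is at position 8.
Correct: flip bit 8 of r = 001000100111011 to get c = 001000110111011.


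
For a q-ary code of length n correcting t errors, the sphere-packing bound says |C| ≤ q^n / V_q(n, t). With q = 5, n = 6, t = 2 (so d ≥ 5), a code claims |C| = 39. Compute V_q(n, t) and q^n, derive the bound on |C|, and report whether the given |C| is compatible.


V_q(n, t) = 265, q^n = 15625, Hamming bound = 58, |C| = 39 ≤ bound (satisfied).

Step 1: Compute V_q(n, t) = Σ_{j=0}^2 C(n, j) (q−1)^j.
  j = 0: C(6,0)·(4)^0 = 1·1 = 1.
  j = 1: C(6,1)·(4)^1 = 6·4 = 24.
  j = 2: C(6,2)·(4)^2 = 15·16 = 240.
  V_q(n, t) = 1 + 24 + 240 = 265.
Step 2: q^n = 5^6 = 15625.
Step 3: Hamming bound ⌊q^n / V_q(n,t)⌋ = ⌊15625/265⌋ = 58.
Step 4: Compare |C| = 39 to 58: satisfied.
The claimed |C| lies below the Hamming bound.


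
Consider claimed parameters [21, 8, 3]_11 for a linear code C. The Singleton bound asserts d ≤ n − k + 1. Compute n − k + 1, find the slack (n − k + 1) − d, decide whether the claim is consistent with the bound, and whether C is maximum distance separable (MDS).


Singleton RHS = n − k + 1 = 14, slack = 11, bound satisfied, not MDS.

Singleton bound: d ≤ n − k + 1.
Here n = 21, k = 8, so n − k + 1 = 14.
Given d = 3, check d ≤ 14: YES.
Slack = (n − k + 1) − d = 11.
The code is NOT MDS (slack = 11 > 0).
Description: the claimed parameters are [21, 8, 3]_11; such a code would be non-MDS.


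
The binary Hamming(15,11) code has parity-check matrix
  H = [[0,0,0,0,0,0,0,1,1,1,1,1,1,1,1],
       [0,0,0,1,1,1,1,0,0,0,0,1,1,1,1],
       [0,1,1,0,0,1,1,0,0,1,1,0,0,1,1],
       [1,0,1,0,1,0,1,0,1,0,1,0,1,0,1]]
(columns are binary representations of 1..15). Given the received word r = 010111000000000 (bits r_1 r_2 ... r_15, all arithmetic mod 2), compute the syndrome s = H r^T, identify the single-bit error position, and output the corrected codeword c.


s = (0, 1, 0, 1)^T, error position = 5, corrected codeword c = 010101000000000

Compute s = H r^T mod 2 one row at a time:
  s_1 = 0 + 0 + 0 + 0 + 0 + 0 + 0 + 0 = 0 ≡ 0 (mod 2).
  s_2 = 1 + 1 + 1 + 0 + 0 + 0 + 0 + 0 = 3 ≡ 1 (mod 2).
  s_3 = 1 + 0 + 1 + 0 + 0 + 0 + 0 + 0 = 2 ≡ 0 (mod 2).
  s_4 = 0 + 0 + 1 + 0 + 0 + 0 + 0 + 0 = 1 ≡ 1 (mod 2).
s = (0, 1, 0, 1)^T — this equals column 5 of H (binary 0101), so error is at position 5.
Correct: flip bit 5 of r = 010111000000000 to get c = 010101000000000.


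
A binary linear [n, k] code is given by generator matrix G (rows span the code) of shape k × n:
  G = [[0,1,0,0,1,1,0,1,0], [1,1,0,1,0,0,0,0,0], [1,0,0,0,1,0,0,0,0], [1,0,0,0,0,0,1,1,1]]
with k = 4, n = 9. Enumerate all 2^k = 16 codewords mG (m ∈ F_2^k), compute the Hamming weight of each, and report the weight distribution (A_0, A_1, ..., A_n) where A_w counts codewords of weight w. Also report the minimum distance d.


Weight distribution: A_0 = 1, A_2 = 1, A_3 = 3, A_4 = 5, A_5 = 4, A_6 = 1, A_7 = 1. Minimum distance d = 2.

Enumerate all 2^4 = 16 messages m ∈ F_2^4.
For each, compute codeword c = mG in F_2^9, then tally its weight.
  m = 0000 → c = 000000000, weight = 0.
  m = 1000 → c = 010011010, weight = 4.
  m = 0100 → c = 110100000, weight = 3.
  m = 1100 → c = 100111010, weight = 5.
  m = 0010 → c = 100010000, weight = 2.
  m = 1010 → c = 110001010, weight = 4.
  m = 0110 → c = 010110000, weight = 3.
  m = 1110 → c = 000101010, weight = 3.
  m = 0001 → c = 100000111, weight = 4.
  m = 1001 → c = 110011101, weight = 6.
  m = 0101 → c = 010100111, weight = 5.
  m = 1101 → c = 000111101, weight = 5.
  m = 0011 → c = 000010111, weight = 4.
  m = 1011 → c = 010001101, weight = 4.
  m = 0111 → c = 110110111, weight = 7.
  m = 1111 → c = 100101101, weight = 5.
Tally weights:
  weight 0: 1 codewords.
  weight 2: 1 codewords.
  weight 3: 3 codewords.
  weight 4: 5 codewords.
  weight 5: 4 codewords.
  weight 6: 1 codewords.
  weight 7: 1 codewords.
Minimum distance d = smallest w > 0 with A_w > 0 = 2.
Sanity: Σ A_w = 16 = 2^4 = 16 ✓.


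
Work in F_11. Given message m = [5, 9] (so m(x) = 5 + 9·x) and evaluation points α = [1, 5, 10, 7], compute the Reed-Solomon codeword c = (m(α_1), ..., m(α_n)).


c = [3, 6, 7, 2]

Message polynomial: m(x) = 5 + 9·x (mod 11).
For each evaluation point α_i, compute m(α_i) mod 11:
  α_1 = 1: Horner steps 9 → 3, so m(1) = 3.
  α_2 = 5: Horner steps 9 → 6, so m(5) = 6.
  α_3 = 10: Horner steps 9 → 7, so m(10) = 7.
  α_4 = 7: Horner steps 9 → 2, so m(7) = 2.
Codeword c = [3, 6, 7, 2] ∈ F_11^4.


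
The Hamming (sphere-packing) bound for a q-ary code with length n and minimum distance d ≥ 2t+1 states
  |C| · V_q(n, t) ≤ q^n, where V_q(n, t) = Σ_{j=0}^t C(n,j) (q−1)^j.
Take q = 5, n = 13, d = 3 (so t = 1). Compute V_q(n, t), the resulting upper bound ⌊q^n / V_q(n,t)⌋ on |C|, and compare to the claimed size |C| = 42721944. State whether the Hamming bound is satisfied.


V_q(n, t) = 53, q^n = 1220703125, Hamming bound = 23032134, |C| = 42721944 > bound (violated).

Step 1: Compute V_q(n, t) = Σ_{j=0}^1 C(n, j) (q−1)^j.
  j = 0: C(13,0)·(4)^0 = 1·1 = 1.
  j = 1: C(13,1)·(4)^1 = 13·4 = 52.
  V_q(n, t) = 1 + 52 = 53.
Step 2: q^n = 5^13 = 1220703125.
Step 3: Hamming bound ⌊q^n / V_q(n,t)⌋ = ⌊1220703125/53⌋ = 23032134.
Step 4: Compare |C| = 42721944 to 23032134: violated.
The claimed |C| lies above the Hamming bound, so no 5-ary code of length 13 with d ≥ 3 can have 42721944 codewords.


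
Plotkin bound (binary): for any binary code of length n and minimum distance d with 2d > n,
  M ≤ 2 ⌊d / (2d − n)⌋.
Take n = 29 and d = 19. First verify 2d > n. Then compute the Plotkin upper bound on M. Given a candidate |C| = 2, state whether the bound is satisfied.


Plotkin bound M ≤ 4; given |C| = 2 ≤ bound (satisfied).

Check applicability: 2d = 38, n = 29.
2d − n = 9 > 0, so Plotkin applies.
Compute d/(2d−n) = 19/9 ≈ 2.1111.
⌊d/(2d−n)⌋ = 2.
Plotkin bound: M ≤ 2·2 = 4.
Given |C| = 2, check: satisfied.
This |C| is below the Plotkin bound.


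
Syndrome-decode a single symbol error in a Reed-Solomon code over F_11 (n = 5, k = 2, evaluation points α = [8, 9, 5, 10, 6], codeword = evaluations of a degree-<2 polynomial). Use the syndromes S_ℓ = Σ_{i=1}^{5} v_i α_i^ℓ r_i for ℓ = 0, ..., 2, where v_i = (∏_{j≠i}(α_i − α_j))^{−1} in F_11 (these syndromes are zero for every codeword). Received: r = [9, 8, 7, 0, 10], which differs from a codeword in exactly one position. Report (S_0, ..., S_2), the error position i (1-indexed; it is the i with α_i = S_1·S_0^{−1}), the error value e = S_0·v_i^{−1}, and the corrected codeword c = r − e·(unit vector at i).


S = (4, 10, 3), error at position 1, error magnitude e = 4, c = [5, 8, 7, 0, 10].

Step 1: column multipliers v_i = (∏_{j≠i}(α_i − α_j))^{−1} mod 11.
  i = 1 (α = 8): (8−9)(8−5)(8−10)(8−6) = (−1)·3·(−2)·2 = 12 ≡ 1, so v_1 = 1^{−1} = 1 (mod 11).
  i = 2 (α = 9): (9−8)(9−5)(9−10)(9−6) = 1·4·(−1)·3 = −12 ≡ 10, so v_2 = 10^{−1} = 10 (mod 11).
  i = 3 (α = 5): (5−8)(5−9)(5−10)(5−6) = (−3)·(−4)·(−5)·(−1) = 60 ≡ 5, so v_3 = 5^{−1} = 9 (mod 11).
  i = 4 (α = 10): (10−8)(10−9)(10−5)(10−6) = 2·1·5·4 = 40 ≡ 7, so v_4 = 7^{−1} = 8 (mod 11).
  i = 5 (α = 6): (6−8)(6−9)(6−5)(6−10) = (−2)·(−3)·1·(−4) = −24 ≡ 9, so v_5 = 9^{−1} = 5 (mod 11).
  v = [1, 10, 9, 8, 5].
Step 2: syndromes of r = [9, 8, 7, 0, 10] (all sums mod 11).
  S_0 = Σ v_i r_i = 1·9 + 10·8 + 9·7 + 8·0 + 5·10 = 202 ≡ 4.
  S_1 = Σ v_i α_i r_i = 1·8·9 + 10·9·8 + 9·5·7 + 8·10·0 + 5·6·10 = 1407 ≡ 10.
  α_i^2 mod 11 = [9, 4, 3, 1, 3].
  S_2 = Σ v_i α_i^2 r_i = 1·9·9 + 10·4·8 + 9·3·7 + 8·1·0 + 5·3·10 = 740 ≡ 3.
  S = (4, 10, 3) ≠ 0, so r is not a codeword (an error is present).
Step 3: locate the error. For a single error e at position i, S_ℓ = v_i·e·α_i^ℓ, so α_err = S_1/S_0.
  S_0^{−1} = 4^{−1} = 3 (mod 11), so α_err = 10·3 = 30 ≡ 8 = α_1. Error position i = 1.
  Consistency check: S_2/S_1 = 3·10 = 30 ≡ 8 = α_err ✓ (single-error assumption holds).
Step 4: error magnitude e = S_0/v_1 = S_0·∏_{j≠1}(α_1 − α_j) = 4·1 = 4 ≡ 4 (mod 11).
Step 5: correct position 1: c_1 = r_1 − e = 9 − 4 ≡ 5 (mod 11). Hence c = [5, 8, 7, 0, 10].
  Check: interpolating c through the α_i gives m(x) = 3 + 3·x (degree < 2) with m(α_i) = c_i for every i, so c is indeed a codeword.


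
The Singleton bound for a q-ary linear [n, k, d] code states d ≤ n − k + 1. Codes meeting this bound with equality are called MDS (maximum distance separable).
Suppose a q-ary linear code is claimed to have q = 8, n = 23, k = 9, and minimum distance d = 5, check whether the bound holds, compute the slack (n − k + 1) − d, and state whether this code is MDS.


Singleton RHS = n − k + 1 = 15, slack = 10, bound satisfied, not MDS.

Singleton bound: d ≤ n − k + 1.
Here n = 23, k = 9, so n − k + 1 = 15.
Given d = 5, check d ≤ 15: YES.
Slack = (n − k + 1) − d = 10.
The code is NOT MDS (slack = 10 > 0).
Description: the claimed parameters are [23, 9, 5]_8; such a code would be non-MDS.


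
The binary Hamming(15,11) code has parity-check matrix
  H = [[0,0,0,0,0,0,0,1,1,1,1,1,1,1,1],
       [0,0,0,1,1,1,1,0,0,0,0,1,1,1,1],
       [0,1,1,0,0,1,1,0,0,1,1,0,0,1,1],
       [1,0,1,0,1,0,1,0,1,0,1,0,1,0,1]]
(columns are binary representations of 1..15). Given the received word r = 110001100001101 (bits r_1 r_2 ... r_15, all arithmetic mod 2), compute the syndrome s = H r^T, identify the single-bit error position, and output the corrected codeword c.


s = (1, 1, 0, 0)^T, error position = 12, corrected codeword c = 110001100000101

Compute s = H r^T mod 2 one row at a time:
  s_1 = 0 + 0 + 0 + 0 + 1 + 1 + 0 + 1 = 3 ≡ 1 (mod 2).
  s_2 = 0 + 0 + 1 + 1 + 1 + 1 + 0 + 1 = 5 ≡ 1 (mod 2).
  s_3 = 1 + 0 + 1 + 1 + 0 + 0 + 0 + 1 = 4 ≡ 0 (mod 2).
  s_4 = 1 + 0 + 0 + 1 + 0 + 0 + 1 + 1 = 4 ≡ 0 (mod 2).
s = (1, 1, 0, 0)^T — this equals column 12 of H (binary 1100), so error is at position 12.
Correct: flip bit 12 of r = 110001100001101 to get c = 110001100000101.


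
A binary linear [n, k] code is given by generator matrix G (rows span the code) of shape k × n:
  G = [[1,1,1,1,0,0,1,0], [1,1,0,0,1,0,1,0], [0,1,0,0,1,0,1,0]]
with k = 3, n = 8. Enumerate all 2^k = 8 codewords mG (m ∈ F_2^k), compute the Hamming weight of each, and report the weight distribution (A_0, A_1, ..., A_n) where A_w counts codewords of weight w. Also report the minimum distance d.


Weight distribution: A_0 = 1, A_1 = 1, A_3 = 2, A_4 = 3, A_5 = 1. Minimum distance d = 1.

Enumerate all 2^3 = 8 messages m ∈ F_2^3.
For each, compute codeword c = mG in F_2^8, then tally its weight.
  m = 000 → c = 00000000, weight = 0.
  m = 100 → c = 11110010, weight = 5.
  m = 010 → c = 11001010, weight = 4.
  m = 110 → c = 00111000, weight = 3.
  m = 001 → c = 01001010, weight = 3.
  m = 101 → c = 10111000, weight = 4.
  m = 011 → c = 10000000, weight = 1.
  m = 111 → c = 01110010, weight = 4.
Tally weights:
  weight 0: 1 codewords.
  weight 1: 1 codewords.
  weight 3: 2 codewords.
  weight 4: 3 codewords.
  weight 5: 1 codewords.
Minimum distance d = smallest w > 0 with A_w > 0 = 1.
Sanity: Σ A_w = 8 = 2^3 = 8 ✓.


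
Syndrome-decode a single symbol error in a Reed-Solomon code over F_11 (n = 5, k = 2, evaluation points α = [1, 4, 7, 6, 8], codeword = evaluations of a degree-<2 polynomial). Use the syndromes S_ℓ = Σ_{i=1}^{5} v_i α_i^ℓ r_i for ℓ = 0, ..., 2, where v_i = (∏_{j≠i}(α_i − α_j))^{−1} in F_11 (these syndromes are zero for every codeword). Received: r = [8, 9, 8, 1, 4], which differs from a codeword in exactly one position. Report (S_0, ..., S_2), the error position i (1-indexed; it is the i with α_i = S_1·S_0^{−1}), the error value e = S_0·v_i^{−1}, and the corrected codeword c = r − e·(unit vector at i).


S = (3, 3, 3), error at position 1, error magnitude e = 9, c = [10, 9, 8, 1, 4].

Step 1: column multipliers v_i = (∏_{j≠i}(α_i − α_j))^{−1} mod 11.
  i = 1 (α = 1): (1−4)(1−7)(1−6)(1−8) = (−3)·(−6)·(−5)·(−7) = 630 ≡ 3, so v_1 = 3^{−1} = 4 (mod 11).
  i = 2 (α = 4): (4−1)(4−7)(4−6)(4−8) = 3·(−3)·(−2)·(−4) = −72 ≡ 5, so v_2 = 5^{−1} = 9 (mod 11).
  i = 3 (α = 7): (7−1)(7−4)(7−6)(7−8) = 6·3·1·(−1) = −18 ≡ 4, so v_3 = 4^{−1} = 3 (mod 11).
  i = 4 (α = 6): (6−1)(6−4)(6−7)(6−8) = 5·2·(−1)·(−2) = 20 ≡ 9, so v_4 = 9^{−1} = 5 (mod 11).
  i = 5 (α = 8): (8−1)(8−4)(8−7)(8−6) = 7·4·1·2 = 56 ≡ 1, so v_5 = 1^{−1} = 1 (mod 11).
  v = [4, 9, 3, 5, 1].
Step 2: syndromes of r = [8, 9, 8, 1, 4] (all sums mod 11).
  S_0 = Σ v_i r_i = 4·8 + 9·9 + 3·8 + 5·1 + 1·4 = 146 ≡ 3.
  S_1 = Σ v_i α_i r_i = 4·1·8 + 9·4·9 + 3·7·8 + 5·6·1 + 1·8·4 = 586 ≡ 3.
  α_i^2 mod 11 = [1, 5, 5, 3, 9].
  S_2 = Σ v_i α_i^2 r_i = 4·1·8 + 9·5·9 + 3·5·8 + 5·3·1 + 1·9·4 = 608 ≡ 3.
  S = (3, 3, 3) ≠ 0, so r is not a codeword (an error is present).
Step 3: locate the error. For a single error e at position i, S_ℓ = v_i·e·α_i^ℓ, so α_err = S_1/S_0.
  S_0^{−1} = 3^{−1} = 4 (mod 11), so α_err = 3·4 = 12 ≡ 1 = α_1. Error position i = 1.
  Consistency check: S_2/S_1 = 3·4 = 12 ≡ 1 = α_err ✓ (single-error assumption holds).
Step 4: error magnitude e = S_0/v_1 = S_0·∏_{j≠1}(α_1 − α_j) = 3·3 = 9 ≡ 9 (mod 11).
Step 5: correct position 1: c_1 = r_1 − e = 8 − 9 ≡ 10 (mod 11). Hence c = [10, 9, 8, 1, 4].
  Check: interpolating c through the α_i gives m(x) = 3 + 7·x (degree < 2) with m(α_i) = c_i for every i, so c is indeed a codeword.


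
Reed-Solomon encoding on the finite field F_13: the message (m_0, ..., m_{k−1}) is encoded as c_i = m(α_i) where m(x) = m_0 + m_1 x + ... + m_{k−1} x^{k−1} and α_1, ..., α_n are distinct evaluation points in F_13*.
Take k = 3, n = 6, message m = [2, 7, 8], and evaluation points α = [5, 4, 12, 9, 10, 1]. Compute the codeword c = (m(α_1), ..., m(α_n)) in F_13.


c = [3, 2, 3, 11, 1, 4]

Message polynomial: m(x) = 2 + 7·x + 8·x^2 (mod 13).
For each evaluation point α_i, compute m(α_i) mod 13:
  α_1 = 5: Horner steps 8 → 8 → 3, so m(5) = 3.
  α_2 = 4: Horner steps 8 → 0 → 2, so m(4) = 2.
  α_3 = 12: Horner steps 8 → 12 → 3, so m(12) = 3.
  α_4 = 9: Horner steps 8 → 1 → 11, so m(9) = 11.
  α_5 = 10: Horner steps 8 → 9 → 1, so m(10) = 1.
  α_6 = 1: Horner steps 8 → 2 → 4, so m(1) = 4.
Codeword c = [3, 2, 3, 11, 1, 4] ∈ F_13^6.
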